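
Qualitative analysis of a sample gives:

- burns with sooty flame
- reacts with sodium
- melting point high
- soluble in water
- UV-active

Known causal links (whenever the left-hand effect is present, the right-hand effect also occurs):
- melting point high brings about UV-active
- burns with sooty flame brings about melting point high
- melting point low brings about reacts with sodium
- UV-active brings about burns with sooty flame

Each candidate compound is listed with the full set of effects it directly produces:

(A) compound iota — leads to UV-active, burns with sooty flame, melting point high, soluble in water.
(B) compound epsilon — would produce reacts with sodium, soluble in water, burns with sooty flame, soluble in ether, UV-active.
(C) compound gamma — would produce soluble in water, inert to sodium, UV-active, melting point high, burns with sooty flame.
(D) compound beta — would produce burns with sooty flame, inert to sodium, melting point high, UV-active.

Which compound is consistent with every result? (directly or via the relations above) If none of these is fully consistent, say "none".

Testing each hypothesis:
(A) compound iota — burns with sooty flame yes; reacts with sodium NO; melting point high yes; soluble in water yes; UV-active yes
(B) compound epsilon — accounts for every observation (melting point high through burns with sooty flame → melting point high)
(C) compound gamma — burns with sooty flame yes; reacts with sodium NO; melting point high yes; soluble in water yes; UV-active yes
(D) compound beta — burns with sooty flame yes; reacts with sodium NO; melting point high yes; soluble in water NO; UV-active yes
Only (B) is consistent with every observation.

B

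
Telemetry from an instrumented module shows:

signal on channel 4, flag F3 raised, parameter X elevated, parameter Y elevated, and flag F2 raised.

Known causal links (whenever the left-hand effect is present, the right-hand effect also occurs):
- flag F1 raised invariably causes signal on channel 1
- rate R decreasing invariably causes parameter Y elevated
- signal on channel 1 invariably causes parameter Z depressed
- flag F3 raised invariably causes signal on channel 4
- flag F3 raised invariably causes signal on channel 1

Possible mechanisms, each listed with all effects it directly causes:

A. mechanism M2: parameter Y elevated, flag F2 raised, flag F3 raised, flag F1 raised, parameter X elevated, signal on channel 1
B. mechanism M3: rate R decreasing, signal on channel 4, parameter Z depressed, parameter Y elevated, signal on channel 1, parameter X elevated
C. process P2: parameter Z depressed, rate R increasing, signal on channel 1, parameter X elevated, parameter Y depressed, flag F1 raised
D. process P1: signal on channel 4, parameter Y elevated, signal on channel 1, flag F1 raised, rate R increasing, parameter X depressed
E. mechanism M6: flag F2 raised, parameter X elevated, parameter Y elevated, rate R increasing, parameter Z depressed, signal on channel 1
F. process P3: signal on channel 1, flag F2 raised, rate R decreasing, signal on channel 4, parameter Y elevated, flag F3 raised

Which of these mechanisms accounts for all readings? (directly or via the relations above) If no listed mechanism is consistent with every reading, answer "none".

Checking each candidate against the observations:
(A) mechanism M2 — accounts for every observation (signal on channel 4 via flag F3 raised → signal on channel 4)
(B) mechanism M3 — does not account for flag F3 raised, flag F2 raised
(C) process P2 — fails on signal on channel 4, flag F3 raised, parameter Y elevated, flag F2 raised (predicts parameter Y depressed, not parameter Y elevated)
(D) process P1 — signal on channel 4 ✓; flag F3 raised ✗; parameter X elevated ✗; parameter Y elevated ✓; flag F2 raised ✗
(E) mechanism M6 — does not account for signal on channel 4, flag F3 raised
(F) process P3 — signal on channel 4 ✓; flag F3 raised ✓; parameter X elevated ✗; parameter Y elevated ✓; flag F2 raised ✓
Only (A) is consistent with every observation.

A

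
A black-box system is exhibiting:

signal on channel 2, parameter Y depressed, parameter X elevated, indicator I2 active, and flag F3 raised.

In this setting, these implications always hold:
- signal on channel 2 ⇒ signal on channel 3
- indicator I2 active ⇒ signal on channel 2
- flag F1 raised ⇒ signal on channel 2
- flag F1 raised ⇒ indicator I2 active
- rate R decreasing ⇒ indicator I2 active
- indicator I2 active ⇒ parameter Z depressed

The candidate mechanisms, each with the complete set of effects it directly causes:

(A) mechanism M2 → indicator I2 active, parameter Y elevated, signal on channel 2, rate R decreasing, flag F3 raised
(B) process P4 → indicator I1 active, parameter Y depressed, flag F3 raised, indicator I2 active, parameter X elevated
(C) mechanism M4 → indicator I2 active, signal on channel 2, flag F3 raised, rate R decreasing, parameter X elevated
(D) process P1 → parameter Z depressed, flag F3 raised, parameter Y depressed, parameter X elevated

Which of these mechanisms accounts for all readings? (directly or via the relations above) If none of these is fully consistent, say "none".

B

Per-candidate check:
(A) mechanism M2 — fails on parameter Y depressed, parameter X elevated (predicts parameter Y elevated, not parameter Y depressed)
(B) process P4 — signal on channel 2 match (by indicator I2 active → signal on channel 2); parameter Y depressed match; parameter X elevated match; indicator I2 active match; flag F3 raised match
(C) mechanism M4 — signal on channel 2 match; parameter Y depressed miss; parameter X elevated match; indicator I2 active match; flag F3 raised match
(D) process P1 — does not account for signal on channel 2, indicator I2 active
(B) is the only candidate with no mismatches.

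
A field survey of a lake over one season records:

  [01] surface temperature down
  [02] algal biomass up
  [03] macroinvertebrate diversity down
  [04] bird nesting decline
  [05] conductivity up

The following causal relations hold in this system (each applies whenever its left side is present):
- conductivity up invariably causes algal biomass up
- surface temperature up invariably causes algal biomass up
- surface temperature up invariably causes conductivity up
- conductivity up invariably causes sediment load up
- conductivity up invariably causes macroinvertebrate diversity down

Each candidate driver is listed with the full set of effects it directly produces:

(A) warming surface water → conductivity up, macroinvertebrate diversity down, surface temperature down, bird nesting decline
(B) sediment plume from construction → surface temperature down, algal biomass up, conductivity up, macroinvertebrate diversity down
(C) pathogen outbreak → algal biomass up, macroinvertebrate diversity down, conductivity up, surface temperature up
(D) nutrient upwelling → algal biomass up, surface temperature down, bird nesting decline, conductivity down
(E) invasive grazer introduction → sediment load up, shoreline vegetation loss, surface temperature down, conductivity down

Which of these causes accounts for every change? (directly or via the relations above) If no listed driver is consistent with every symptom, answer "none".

A

Per-candidate check:
(A) warming surface water — accounts for every observation (algal biomass up via conductivity up → algal biomass up)
(B) sediment plume from construction — surface temperature down yes; algal biomass up yes; macroinvertebrate diversity down yes; bird nesting decline NO; conductivity up yes
(C) pathogen outbreak — fails on surface temperature down, bird nesting decline (predicts surface temperature up, not surface temperature down)
(D) nutrient upwelling — surface temperature down yes; algal biomass up yes; macroinvertebrate diversity down NO; bird nesting decline yes; conductivity up NO
(E) invasive grazer introduction — surface temperature down yes; algal biomass up NO; macroinvertebrate diversity down NO; bird nesting decline NO; conductivity up NO
(A) is the only candidate with no mismatches.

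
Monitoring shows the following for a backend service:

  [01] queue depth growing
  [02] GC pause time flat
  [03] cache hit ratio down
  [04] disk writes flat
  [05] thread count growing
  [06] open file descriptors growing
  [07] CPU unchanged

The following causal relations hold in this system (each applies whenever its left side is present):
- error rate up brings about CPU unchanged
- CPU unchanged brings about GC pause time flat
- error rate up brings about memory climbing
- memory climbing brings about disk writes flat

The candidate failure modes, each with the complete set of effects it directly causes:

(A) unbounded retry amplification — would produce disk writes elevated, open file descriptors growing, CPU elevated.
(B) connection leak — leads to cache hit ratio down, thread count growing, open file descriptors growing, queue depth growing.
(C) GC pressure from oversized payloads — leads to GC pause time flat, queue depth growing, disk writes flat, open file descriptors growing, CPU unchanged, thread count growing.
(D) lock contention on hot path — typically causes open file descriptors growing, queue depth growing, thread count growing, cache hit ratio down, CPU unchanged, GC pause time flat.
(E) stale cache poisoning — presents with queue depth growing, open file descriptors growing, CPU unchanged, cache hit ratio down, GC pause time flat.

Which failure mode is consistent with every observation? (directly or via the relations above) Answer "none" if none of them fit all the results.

none

Per-candidate check:
(A) unbounded retry amplification — fails on queue depth growing, GC pause time flat, cache hit ratio down, disk writes flat, thread count growing, CPU unchanged (predicts disk writes elevated, not disk writes flat; predicts CPU elevated, not CPU unchanged)
(B) connection leak — queue depth growing +; GC pause time flat -; cache hit ratio down +; disk writes flat -; thread count growing +; open file descriptors growing +; CPU unchanged -
(C) GC pressure from oversized payloads — queue depth growing +; GC pause time flat +; cache hit ratio down -; disk writes flat +; thread count growing +; open file descriptors growing +; CPU unchanged +
(D) lock contention on hot path — queue depth growing +; GC pause time flat +; cache hit ratio down +; disk writes flat -; thread count growing +; open file descriptors growing +; CPU unchanged +
(E) stale cache poisoning — does not account for disk writes flat, thread count growing
None of the listed candidates fits everything.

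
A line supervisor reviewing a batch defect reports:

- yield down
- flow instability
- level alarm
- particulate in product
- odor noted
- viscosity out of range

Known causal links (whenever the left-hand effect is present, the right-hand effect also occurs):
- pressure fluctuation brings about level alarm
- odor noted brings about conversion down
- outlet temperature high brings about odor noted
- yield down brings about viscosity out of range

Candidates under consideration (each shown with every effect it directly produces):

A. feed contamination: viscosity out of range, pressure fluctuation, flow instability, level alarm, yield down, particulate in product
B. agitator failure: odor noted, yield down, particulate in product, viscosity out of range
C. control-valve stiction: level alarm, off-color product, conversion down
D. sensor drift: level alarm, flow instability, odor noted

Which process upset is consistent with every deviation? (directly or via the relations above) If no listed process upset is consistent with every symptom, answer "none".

none

For each candidate, compare predicted effects to what was observed:
(A) feed contamination — does not account for odor noted
(B) agitator failure — yield down ✓; flow instability ✗; level alarm ✗; particulate in product ✓; odor noted ✓; viscosity out of range ✓
(C) control-valve stiction — yield down ✗; flow instability ✗; level alarm ✓; particulate in product ✗; odor noted ✗; viscosity out of range ✗
(D) sensor drift — yield down ✗; flow instability ✓; level alarm ✓; particulate in product ✗; odor noted ✓; viscosity out of range ✗
None of the listed candidates fits everything.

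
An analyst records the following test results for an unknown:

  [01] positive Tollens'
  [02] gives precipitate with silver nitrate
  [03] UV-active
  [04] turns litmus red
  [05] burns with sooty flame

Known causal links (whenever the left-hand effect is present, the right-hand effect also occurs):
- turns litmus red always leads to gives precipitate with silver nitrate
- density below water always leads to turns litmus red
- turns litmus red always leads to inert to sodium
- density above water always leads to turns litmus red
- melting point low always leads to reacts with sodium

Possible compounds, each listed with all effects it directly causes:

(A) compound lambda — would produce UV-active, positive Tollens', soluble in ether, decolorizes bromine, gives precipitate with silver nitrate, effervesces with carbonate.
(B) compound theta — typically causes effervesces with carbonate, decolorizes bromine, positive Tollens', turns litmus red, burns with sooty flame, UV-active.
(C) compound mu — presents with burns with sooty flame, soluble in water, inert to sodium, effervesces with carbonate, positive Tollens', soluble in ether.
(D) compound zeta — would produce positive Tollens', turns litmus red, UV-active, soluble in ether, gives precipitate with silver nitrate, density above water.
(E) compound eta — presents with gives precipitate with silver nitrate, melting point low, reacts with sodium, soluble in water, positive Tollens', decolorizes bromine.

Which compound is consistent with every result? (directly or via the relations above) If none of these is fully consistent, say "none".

B

Per-candidate check:
(A) compound lambda — positive Tollens' yes; gives precipitate with silver nitrate yes; UV-active yes; turns litmus red NO; burns with sooty flame NO
(B) compound theta — positive Tollens' yes; gives precipitate with silver nitrate yes (through turns litmus red → gives precipitate with silver nitrate); UV-active yes; turns litmus red yes; burns with sooty flame yes
(C) compound mu — does not account for gives precipitate with silver nitrate, UV-active, turns litmus red
(D) compound zeta — positive Tollens' yes; gives precipitate with silver nitrate yes; UV-active yes; turns litmus red yes; burns with sooty flame NO
(E) compound eta — positive Tollens' yes; gives precipitate with silver nitrate yes; UV-active NO; turns litmus red NO; burns with sooty flame NO
(B) is the only candidate with no mismatches.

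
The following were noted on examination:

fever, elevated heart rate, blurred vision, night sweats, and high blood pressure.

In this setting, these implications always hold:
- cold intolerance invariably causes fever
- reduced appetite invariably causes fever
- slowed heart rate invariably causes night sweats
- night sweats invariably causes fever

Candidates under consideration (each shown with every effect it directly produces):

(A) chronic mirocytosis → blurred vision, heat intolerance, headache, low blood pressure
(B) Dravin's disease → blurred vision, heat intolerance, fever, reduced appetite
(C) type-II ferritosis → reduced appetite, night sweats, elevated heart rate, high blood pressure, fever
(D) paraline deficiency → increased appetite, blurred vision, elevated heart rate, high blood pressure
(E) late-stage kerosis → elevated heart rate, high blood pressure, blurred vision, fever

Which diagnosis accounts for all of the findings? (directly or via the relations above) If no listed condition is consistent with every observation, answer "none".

Checking each candidate against the observations:
(A) chronic mirocytosis — fails on fever, elevated heart rate, night sweats, high blood pressure (predicts low blood pressure, not high blood pressure)
(B) Dravin's disease — fever yes; elevated heart rate NO; blurred vision yes; night sweats NO; high blood pressure NO
(C) type-II ferritosis — fever yes; elevated heart rate yes; blurred vision NO; night sweats yes; high blood pressure yes
(D) paraline deficiency — fever NO; elevated heart rate yes; blurred vision yes; night sweats NO; high blood pressure yes
(E) late-stage kerosis — does not account for night sweats
No candidate is consistent with all observations.

none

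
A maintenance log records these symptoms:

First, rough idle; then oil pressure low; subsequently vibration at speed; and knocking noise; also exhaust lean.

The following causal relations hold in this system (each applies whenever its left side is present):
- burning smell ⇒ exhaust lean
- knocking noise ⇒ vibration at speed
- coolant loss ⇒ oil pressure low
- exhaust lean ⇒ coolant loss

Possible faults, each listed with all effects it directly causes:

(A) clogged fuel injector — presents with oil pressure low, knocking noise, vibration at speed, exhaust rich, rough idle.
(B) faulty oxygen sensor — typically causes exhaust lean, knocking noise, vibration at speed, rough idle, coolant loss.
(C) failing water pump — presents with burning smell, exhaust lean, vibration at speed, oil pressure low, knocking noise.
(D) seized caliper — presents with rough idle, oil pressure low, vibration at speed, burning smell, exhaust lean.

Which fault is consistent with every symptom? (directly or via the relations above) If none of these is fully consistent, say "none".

B

Testing each hypothesis:
(A) clogged fuel injector — rough idle match; oil pressure low match; vibration at speed match; knocking noise match; exhaust lean miss
(B) faulty oxygen sensor — accounts for every observation (oil pressure low through coolant loss → oil pressure low)
(C) failing water pump — rough idle miss; oil pressure low match; vibration at speed match; knocking noise match; exhaust lean match
(D) seized caliper — rough idle match; oil pressure low match; vibration at speed match; knocking noise miss; exhaust lean match
(B) alone accounts for all the evidence.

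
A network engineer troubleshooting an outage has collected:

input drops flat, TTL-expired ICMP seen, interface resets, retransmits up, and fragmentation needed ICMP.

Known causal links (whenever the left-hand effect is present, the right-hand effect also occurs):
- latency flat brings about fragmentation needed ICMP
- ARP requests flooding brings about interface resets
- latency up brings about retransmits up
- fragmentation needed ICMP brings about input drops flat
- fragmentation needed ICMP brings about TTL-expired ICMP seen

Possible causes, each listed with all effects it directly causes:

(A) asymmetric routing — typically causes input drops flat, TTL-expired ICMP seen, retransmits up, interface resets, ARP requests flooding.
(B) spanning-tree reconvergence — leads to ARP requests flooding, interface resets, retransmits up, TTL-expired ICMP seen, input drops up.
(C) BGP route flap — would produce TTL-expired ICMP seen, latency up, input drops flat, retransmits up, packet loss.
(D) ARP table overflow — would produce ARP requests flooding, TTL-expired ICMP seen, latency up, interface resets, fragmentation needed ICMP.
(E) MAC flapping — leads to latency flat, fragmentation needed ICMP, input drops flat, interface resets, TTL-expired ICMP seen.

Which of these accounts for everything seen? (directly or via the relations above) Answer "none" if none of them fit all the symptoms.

Testing each hypothesis:
(A) asymmetric routing — does not account for fragmentation needed ICMP
(B) spanning-tree reconvergence — input drops flat ✗; TTL-expired ICMP seen ✓; interface resets ✓; retransmits up ✓; fragmentation needed ICMP ✗
(C) BGP route flap — does not account for interface resets, fragmentation needed ICMP
(D) ARP table overflow — accounts for every observation (input drops flat through fragmentation needed ICMP → input drops flat)
(E) MAC flapping — does not account for retransmits up
Only (D) is consistent with every observation.

D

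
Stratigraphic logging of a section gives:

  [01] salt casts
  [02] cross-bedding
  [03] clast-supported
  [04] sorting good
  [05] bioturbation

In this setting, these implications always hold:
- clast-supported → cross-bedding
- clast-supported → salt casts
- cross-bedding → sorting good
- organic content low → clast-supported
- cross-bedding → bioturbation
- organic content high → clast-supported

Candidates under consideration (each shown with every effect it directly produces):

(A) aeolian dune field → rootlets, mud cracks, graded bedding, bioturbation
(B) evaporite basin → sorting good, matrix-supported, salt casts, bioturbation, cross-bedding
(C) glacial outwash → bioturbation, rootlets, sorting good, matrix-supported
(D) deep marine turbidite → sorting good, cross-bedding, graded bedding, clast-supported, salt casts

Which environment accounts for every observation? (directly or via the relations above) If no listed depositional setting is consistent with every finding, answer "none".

D

For each candidate, compare predicted effects to what was observed:
(A) aeolian dune field — does not account for salt casts, cross-bedding, clast-supported, sorting good
(B) evaporite basin — salt casts yes; cross-bedding yes; clast-supported NO; sorting good yes; bioturbation yes
(C) glacial outwash — fails on salt casts, cross-bedding, clast-supported (predicts matrix-supported, not clast-supported)
(D) deep marine turbidite — accounts for every observation (bioturbation by cross-bedding → bioturbation)
Only (D) is consistent with every observation.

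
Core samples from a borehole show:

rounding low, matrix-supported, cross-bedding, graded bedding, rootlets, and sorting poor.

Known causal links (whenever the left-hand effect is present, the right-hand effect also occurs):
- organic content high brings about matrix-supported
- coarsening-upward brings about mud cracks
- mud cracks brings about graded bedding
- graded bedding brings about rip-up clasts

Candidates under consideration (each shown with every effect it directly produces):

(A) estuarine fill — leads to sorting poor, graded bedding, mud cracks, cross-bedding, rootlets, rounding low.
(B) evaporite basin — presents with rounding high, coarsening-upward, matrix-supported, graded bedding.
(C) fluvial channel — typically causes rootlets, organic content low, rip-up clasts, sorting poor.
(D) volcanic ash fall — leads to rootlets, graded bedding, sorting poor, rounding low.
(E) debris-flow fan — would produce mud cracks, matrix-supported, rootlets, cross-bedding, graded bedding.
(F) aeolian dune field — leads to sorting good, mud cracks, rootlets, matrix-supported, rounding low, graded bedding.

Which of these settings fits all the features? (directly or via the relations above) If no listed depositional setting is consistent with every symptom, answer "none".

Checking each candidate against the observations:
(A) estuarine fill — rounding low +; matrix-supported -; cross-bedding +; graded bedding +; rootlets +; sorting poor +
(B) evaporite basin — rounding low -; matrix-supported +; cross-bedding -; graded bedding +; rootlets -; sorting poor -
(C) fluvial channel — does not account for rounding low, matrix-supported, cross-bedding, graded bedding
(D) volcanic ash fall — does not account for matrix-supported, cross-bedding
(E) debris-flow fan — rounding low -; matrix-supported +; cross-bedding +; graded bedding +; rootlets +; sorting poor -
(F) aeolian dune field — fails on cross-bedding, sorting poor (predicts sorting good, not sorting poor)
Every candidate fails on at least one observation.

none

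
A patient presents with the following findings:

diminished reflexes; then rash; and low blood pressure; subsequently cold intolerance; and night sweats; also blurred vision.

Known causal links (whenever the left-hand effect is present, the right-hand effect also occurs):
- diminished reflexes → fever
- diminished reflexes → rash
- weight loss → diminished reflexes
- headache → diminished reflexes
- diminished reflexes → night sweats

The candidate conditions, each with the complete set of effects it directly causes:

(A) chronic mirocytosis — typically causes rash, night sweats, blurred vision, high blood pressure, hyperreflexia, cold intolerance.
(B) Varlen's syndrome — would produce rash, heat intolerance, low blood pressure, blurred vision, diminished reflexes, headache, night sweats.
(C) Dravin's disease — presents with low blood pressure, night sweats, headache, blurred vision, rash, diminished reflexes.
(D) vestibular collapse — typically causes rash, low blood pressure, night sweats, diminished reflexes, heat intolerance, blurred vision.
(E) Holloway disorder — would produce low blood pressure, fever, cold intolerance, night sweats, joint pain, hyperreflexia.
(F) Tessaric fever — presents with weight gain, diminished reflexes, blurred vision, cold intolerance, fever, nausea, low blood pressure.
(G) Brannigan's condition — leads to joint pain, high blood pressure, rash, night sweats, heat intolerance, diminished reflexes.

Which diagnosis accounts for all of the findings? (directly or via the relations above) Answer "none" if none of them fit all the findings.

Testing each hypothesis:
(A) chronic mirocytosis — diminished reflexes -; rash +; low blood pressure -; cold intolerance +; night sweats +; blurred vision +
(B) Varlen's syndrome — diminished reflexes +; rash +; low blood pressure +; cold intolerance -; night sweats +; blurred vision +
(C) Dravin's disease — diminished reflexes +; rash +; low blood pressure +; cold intolerance -; night sweats +; blurred vision +
(D) vestibular collapse — diminished reflexes +; rash +; low blood pressure +; cold intolerance -; night sweats +; blurred vision +
(E) Holloway disorder — diminished reflexes -; rash -; low blood pressure +; cold intolerance +; night sweats +; blurred vision -
(F) Tessaric fever — diminished reflexes +; rash + (via diminished reflexes → rash); low blood pressure +; cold intolerance +; night sweats + (via diminished reflexes → night sweats); blurred vision +
(G) Brannigan's condition — diminished reflexes +; rash +; low blood pressure -; cold intolerance -; night sweats +; blurred vision -
(F) alone accounts for all the evidence.

F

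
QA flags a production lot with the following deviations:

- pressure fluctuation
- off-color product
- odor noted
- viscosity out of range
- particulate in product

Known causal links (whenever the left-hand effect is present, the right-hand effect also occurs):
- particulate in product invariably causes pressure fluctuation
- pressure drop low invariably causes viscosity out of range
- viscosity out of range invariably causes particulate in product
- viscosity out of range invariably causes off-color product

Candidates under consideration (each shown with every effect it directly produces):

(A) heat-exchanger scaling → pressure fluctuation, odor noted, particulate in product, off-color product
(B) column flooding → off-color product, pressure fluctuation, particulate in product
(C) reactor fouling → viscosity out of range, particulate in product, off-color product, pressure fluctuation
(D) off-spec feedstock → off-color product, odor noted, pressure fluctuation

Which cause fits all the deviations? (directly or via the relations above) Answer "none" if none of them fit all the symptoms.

Testing each hypothesis:
(A) heat-exchanger scaling — does not account for viscosity out of range
(B) column flooding — does not account for odor noted, viscosity out of range
(C) reactor fouling — does not account for odor noted
(D) off-spec feedstock — does not account for viscosity out of range, particulate in product
Every candidate fails on at least one observation.

none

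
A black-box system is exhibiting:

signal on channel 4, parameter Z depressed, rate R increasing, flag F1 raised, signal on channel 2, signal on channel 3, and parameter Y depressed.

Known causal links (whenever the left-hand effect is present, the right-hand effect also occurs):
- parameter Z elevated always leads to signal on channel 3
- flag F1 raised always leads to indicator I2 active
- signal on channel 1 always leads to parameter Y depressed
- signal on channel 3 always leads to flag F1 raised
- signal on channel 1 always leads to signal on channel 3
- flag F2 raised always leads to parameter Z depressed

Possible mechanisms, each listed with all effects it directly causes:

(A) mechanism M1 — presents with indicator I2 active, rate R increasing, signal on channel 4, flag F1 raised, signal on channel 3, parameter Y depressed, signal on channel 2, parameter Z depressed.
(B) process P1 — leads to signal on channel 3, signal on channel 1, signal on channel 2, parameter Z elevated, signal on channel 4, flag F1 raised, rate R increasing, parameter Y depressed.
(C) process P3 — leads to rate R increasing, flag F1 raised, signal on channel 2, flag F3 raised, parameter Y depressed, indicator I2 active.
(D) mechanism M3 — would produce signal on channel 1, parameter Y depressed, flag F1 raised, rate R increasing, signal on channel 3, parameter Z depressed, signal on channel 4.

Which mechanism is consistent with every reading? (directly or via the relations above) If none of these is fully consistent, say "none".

Testing each hypothesis:
(A) mechanism M1 — accounts for every observation
(B) process P1 — fails on parameter Z depressed (predicts parameter Z elevated, not parameter Z depressed)
(C) process P3 — does not account for signal on channel 4, parameter Z depressed, signal on channel 3
(D) mechanism M3 — signal on channel 4 yes; parameter Z depressed yes; rate R increasing yes; flag F1 raised yes; signal on channel 2 NO; signal on channel 3 yes; parameter Y depressed yes
(A) is the only candidate with no mismatches.

A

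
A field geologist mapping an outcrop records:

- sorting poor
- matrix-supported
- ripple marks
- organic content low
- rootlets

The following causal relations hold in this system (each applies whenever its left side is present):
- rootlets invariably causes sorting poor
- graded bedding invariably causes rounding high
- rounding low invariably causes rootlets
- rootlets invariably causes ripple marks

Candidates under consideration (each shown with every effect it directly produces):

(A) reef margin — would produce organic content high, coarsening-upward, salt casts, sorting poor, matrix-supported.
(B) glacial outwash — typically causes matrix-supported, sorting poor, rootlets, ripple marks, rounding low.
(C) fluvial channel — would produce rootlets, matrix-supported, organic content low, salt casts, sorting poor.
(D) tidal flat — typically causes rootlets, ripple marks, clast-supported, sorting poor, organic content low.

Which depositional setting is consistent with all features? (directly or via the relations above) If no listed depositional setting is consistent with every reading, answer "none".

Per-candidate check:
(A) reef margin — fails on ripple marks, organic content low, rootlets (predicts organic content high, not organic content low)
(B) glacial outwash — sorting poor yes; matrix-supported yes; ripple marks yes; organic content low NO; rootlets yes
(C) fluvial channel — accounts for every observation (ripple marks by rootlets → ripple marks)
(D) tidal flat — fails on matrix-supported (predicts clast-supported, not matrix-supported)
Only (C) is consistent with every observation.

C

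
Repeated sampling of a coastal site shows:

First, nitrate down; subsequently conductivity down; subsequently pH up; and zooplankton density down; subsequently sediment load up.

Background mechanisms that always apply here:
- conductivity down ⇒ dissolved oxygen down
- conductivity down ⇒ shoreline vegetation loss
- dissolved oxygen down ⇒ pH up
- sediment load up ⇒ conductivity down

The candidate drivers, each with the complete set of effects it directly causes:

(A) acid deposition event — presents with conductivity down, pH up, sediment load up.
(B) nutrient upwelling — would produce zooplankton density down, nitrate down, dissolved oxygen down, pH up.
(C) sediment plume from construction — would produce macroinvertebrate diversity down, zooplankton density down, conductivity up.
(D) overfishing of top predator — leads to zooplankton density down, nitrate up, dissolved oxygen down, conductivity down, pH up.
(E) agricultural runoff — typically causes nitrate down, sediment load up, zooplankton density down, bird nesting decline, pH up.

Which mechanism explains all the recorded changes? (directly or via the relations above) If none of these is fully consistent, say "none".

E

Per-candidate check:
(A) acid deposition event — nitrate down miss; conductivity down match; pH up match; zooplankton density down miss; sediment load up match
(B) nutrient upwelling — nitrate down match; conductivity down miss; pH up match; zooplankton density down match; sediment load up miss
(C) sediment plume from construction — fails on nitrate down, conductivity down, pH up, sediment load up (predicts conductivity up, not conductivity down)
(D) overfishing of top predator — fails on nitrate down, sediment load up (predicts nitrate up, not nitrate down)
(E) agricultural runoff — accounts for every observation (conductivity down through sediment load up → conductivity down)
Only (E) is consistent with every observation.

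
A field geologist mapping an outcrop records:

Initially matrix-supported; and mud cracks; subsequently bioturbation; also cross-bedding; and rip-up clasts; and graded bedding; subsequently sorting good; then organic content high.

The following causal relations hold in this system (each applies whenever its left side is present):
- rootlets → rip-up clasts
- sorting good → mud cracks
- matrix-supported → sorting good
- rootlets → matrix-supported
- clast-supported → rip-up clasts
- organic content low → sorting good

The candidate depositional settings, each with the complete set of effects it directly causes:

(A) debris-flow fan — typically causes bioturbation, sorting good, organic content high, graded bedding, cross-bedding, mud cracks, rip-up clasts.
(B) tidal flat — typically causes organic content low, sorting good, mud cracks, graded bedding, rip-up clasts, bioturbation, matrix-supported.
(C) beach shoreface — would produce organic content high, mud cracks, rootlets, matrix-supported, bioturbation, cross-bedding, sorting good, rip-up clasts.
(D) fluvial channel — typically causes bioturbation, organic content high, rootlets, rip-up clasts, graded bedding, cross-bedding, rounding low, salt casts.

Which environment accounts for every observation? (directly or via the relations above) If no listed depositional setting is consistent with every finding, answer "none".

For each candidate, compare predicted effects to what was observed:
(A) debris-flow fan — does not account for matrix-supported
(B) tidal flat — fails on cross-bedding, organic content high (predicts organic content low, not organic content high)
(C) beach shoreface — matrix-supported +; mud cracks +; bioturbation +; cross-bedding +; rip-up clasts +; graded bedding -; sorting good +; organic content high +
(D) fluvial channel — accounts for every observation (matrix-supported through rootlets → matrix-supported)
(D) is the only candidate with no mismatches.

D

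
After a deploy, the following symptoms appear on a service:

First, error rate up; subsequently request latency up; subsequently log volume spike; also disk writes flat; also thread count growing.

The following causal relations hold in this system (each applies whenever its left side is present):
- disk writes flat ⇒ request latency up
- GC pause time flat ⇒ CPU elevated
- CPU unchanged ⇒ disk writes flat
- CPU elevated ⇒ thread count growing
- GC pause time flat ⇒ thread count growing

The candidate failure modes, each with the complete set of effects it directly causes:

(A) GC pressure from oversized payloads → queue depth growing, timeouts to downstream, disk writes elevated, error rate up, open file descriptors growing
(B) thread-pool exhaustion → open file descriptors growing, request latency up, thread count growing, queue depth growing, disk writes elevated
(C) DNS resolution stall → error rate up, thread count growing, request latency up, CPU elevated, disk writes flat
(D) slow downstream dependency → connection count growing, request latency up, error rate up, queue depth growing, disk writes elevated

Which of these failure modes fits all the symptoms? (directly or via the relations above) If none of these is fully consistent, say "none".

Checking each candidate against the observations:
(A) GC pressure from oversized payloads — fails on request latency up, log volume spike, disk writes flat, thread count growing (predicts disk writes elevated, not disk writes flat)
(B) thread-pool exhaustion — fails on error rate up, log volume spike, disk writes flat (predicts disk writes elevated, not disk writes flat)
(C) DNS resolution stall — error rate up match; request latency up match; log volume spike miss; disk writes flat match; thread count growing match
(D) slow downstream dependency — error rate up match; request latency up match; log volume spike miss; disk writes flat miss; thread count growing miss
No candidate is consistent with all observations.

none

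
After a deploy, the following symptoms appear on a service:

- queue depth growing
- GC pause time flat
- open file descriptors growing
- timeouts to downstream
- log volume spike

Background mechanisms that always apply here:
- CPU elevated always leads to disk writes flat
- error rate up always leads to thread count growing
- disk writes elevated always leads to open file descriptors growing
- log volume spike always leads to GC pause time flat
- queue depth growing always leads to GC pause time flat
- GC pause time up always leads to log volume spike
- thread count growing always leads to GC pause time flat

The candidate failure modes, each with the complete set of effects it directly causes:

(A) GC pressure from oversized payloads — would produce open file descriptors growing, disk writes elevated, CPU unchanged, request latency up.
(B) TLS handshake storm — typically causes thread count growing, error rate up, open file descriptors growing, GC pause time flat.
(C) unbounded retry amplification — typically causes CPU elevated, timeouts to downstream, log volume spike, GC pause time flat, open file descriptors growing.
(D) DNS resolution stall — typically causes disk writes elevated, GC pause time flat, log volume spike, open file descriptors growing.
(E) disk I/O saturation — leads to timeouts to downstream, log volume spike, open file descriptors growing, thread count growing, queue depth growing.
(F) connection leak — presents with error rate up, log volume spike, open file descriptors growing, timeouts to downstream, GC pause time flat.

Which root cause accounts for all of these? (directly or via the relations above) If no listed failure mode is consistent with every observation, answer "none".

E

Per-candidate check:
(A) GC pressure from oversized payloads — queue depth growing ✗; GC pause time flat ✗; open file descriptors growing ✓; timeouts to downstream ✗; log volume spike ✗
(B) TLS handshake storm — queue depth growing ✗; GC pause time flat ✓; open file descriptors growing ✓; timeouts to downstream ✗; log volume spike ✗
(C) unbounded retry amplification — queue depth growing ✗; GC pause time flat ✓; open file descriptors growing ✓; timeouts to downstream ✓; log volume spike ✓
(D) DNS resolution stall — does not account for queue depth growing, timeouts to downstream
(E) disk I/O saturation — accounts for every observation (GC pause time flat by thread count growing → GC pause time flat)
(F) connection leak — does not account for queue depth growing
Only (E) is consistent with every observation.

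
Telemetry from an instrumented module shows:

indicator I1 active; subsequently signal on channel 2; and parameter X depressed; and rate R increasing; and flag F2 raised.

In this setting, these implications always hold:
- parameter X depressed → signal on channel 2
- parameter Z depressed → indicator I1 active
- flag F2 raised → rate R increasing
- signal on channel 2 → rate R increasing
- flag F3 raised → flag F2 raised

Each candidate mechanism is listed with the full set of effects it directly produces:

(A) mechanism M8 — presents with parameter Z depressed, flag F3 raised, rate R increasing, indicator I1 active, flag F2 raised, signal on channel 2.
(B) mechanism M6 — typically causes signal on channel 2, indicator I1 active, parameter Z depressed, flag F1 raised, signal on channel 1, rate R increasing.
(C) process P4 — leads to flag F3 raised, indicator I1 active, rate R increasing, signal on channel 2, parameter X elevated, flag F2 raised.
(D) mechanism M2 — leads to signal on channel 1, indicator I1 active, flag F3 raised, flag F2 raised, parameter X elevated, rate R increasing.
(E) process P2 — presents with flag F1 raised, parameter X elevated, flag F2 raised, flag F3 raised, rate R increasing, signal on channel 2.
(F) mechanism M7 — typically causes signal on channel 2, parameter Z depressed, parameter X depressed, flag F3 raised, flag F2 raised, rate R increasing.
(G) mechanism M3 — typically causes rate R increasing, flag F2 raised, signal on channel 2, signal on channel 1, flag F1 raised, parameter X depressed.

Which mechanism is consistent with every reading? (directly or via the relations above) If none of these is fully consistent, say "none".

F

For each candidate, compare predicted effects to what was observed:
(A) mechanism M8 — does not account for parameter X depressed
(B) mechanism M6 — indicator I1 active match; signal on channel 2 match; parameter X depressed miss; rate R increasing match; flag F2 raised miss
(C) process P4 — fails on parameter X depressed (predicts parameter X elevated, not parameter X depressed)
(D) mechanism M2 — indicator I1 active match; signal on channel 2 miss; parameter X depressed miss; rate R increasing match; flag F2 raised match
(E) process P2 — fails on indicator I1 active, parameter X depressed (predicts parameter X elevated, not parameter X depressed)
(F) mechanism M7 — indicator I1 active match (through parameter Z depressed → indicator I1 active); signal on channel 2 match; parameter X depressed match; rate R increasing match; flag F2 raised match
(G) mechanism M3 — indicator I1 active miss; signal on channel 2 match; parameter X depressed match; rate R increasing match; flag F2 raised match
Only (F) is consistent with every observation.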